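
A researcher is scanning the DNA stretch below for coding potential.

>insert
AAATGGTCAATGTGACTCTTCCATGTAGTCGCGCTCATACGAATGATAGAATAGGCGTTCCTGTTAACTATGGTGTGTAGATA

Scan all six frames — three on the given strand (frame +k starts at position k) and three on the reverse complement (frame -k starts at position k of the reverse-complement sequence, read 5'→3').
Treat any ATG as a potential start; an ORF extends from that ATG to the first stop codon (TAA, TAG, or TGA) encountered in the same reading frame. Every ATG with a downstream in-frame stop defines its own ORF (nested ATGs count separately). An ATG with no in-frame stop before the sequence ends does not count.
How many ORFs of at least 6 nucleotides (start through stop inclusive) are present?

Reverse complement (5'→3'): TATCTACACACCATAGTTAACAGGAACGCCTATTCTATCATTCGTATGAGCGCGACTACATGGAAGAGTCACATTGACCATTT
Frame +1: AAA TGG TCA ATG TGA CTC TTC CAT GTA GTC GCG CTC ATA CGA ATG ATA GAA TAG GCG TTC CTG TTA ACT ATG GTG TGT AGA — ATG at 10, stop TGA at 13 → 6 nt; ATG at 43, stop TAG at 52 → 12 nt.
Frame +2: AAT GGT CAA TGT GAC TCT TCC ATG TAG TCG CGC TCA TAC GAA TGA TAG AAT AGG CGT TCC TGT TAA CTA TGG TGT GTA GAT — ATG at 23, stop TAG at 26 → 6 nt.
Frame +3: ATG GTC AAT GTG ACT CTT CCA TGT AGT CGC GCT CAT ACG AAT GAT AGA ATA GGC GTT CCT GTT AAC TAT GGT GTG TAG ATA — ATG at 3, stop TAG at 78 → 78 nt.
Frame -1: TAT CTA CAC ACC ATA GTT AAC AGG AAC GCC TAT TCT ATC ATT CGT ATG AGC GCG ACT ACA TGG AAG AGT CAC ATT GAC CAT — no ATG→stop ORF.
Frame -2: ATC TAC ACA CCA TAG TTA ACA GGA ACG CCT ATT CTA TCA TTC GTA TGA GCG CGA CTA CAT GGA AGA GTC ACA TTG ACC ATT — no ATG→stop ORF.
Frame -3: TCT ACA CAC CAT AGT TAA CAG GAA CGC CTA TTC TAT CAT TCG TAT GAG CGC GAC TAC ATG GAA GAG TCA CAT TGA CCA TTT — ATG at 60, stop TGA at 75 → 18 nt.
ORFs ≥ 6 nucleotides: frame +1 10–15 (6 nucleotides), frame +1 43–54 (12 nucleotides), frame +2 23–28 (6 nucleotides), frame +3 3–80 (78 nucleotides), frame -3 60–77 (18 nucleotides). Count = 5.

5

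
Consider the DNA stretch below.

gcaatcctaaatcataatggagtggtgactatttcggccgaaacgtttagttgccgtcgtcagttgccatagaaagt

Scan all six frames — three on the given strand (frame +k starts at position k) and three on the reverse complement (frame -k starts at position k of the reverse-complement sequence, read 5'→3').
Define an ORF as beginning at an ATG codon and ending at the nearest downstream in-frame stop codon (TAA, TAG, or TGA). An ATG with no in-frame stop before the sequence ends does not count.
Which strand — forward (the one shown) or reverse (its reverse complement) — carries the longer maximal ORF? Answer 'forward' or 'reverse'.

reverse

Reverse complement (5'→3'): ACTTTCTATGGCAACTGACGACGGCAACTAAACGTTTCGGCCGAAATAGTCACCACTCCATTATGATTTAGGATTGC
Frame +1: GCA ATC CTA AAT CAT AAT GGA GTG GTG ACT ATT TCG GCC GAA ACG TTT AGT TGC CGT CGT CAG TTG CCA TAG AAA — no ATG→stop ORF.
Frame +2: CAA TCC TAA ATC ATA ATG GAG TGG TGA CTA TTT CGG CCG AAA CGT TTA GTT GCC GTC GTC AGT TGC CAT AGA AAG — ATG at 17, stop TGA at 26 → 12 nt.
Frame +3: AAT CCT AAA TCA TAA TGG AGT GGT GAC TAT TTC GGC CGA AAC GTT TAG TTG CCG TCG TCA GTT GCC ATA GAA AGT — no ATG→stop ORF.
Frame -1: ACT TTC TAT GGC AAC TGA CGA CGG CAA CTA AAC GTT TCG GCC GAA ATA GTC ACC ACT CCA TTA TGA TTT AGG ATT — no ATG→stop ORF.
Frame -2: CTT TCT ATG GCA ACT GAC GAC GGC AAC TAA ACG TTT CGG CCG AAA TAG TCA CCA CTC CAT TAT GAT TTA GGA TTG — ATG at 8, stop TAA at 29 → 24 nt.
Frame -3: TTT CTA TGG CAA CTG ACG ACG GCA ACT AAA CGT TTC GGC CGA AAT AGT CAC CAC TCC ATT ATG ATT TAG GAT TGC — ATG at 63, stop TAG at 69 → 9 nt.
Forward-strand max 12 nt; reverse-strand max 24 nt. The reverse strand has the longer ORF.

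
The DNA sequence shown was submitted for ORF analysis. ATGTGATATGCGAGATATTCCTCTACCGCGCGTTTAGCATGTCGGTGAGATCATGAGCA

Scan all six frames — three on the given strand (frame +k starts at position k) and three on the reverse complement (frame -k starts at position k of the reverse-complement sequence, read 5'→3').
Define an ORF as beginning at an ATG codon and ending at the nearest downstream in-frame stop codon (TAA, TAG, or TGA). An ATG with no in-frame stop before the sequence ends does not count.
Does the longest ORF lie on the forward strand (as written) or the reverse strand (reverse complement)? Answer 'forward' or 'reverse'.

forward

Reverse complement (5'→3'): TGCTCATGATCTCACCGACATGCTAAACGCGCGGTAGAGGAATATCTCGCATATCACAT
Frame +1: ATG TGA TAT GCG AGA TAT TCC TCT ACC GCG CGT TTA GCA TGT CGG TGA GAT CAT GAG — ATG at 1, stop TGA at 4 → 6 nt.
Frame +2: TGT GAT ATG CGA GAT ATT CCT CTA CCG CGC GTT TAG CAT GTC GGT GAG ATC ATG AGC — ATG at 8, stop TAG at 35 → 30 nt.
Frame +3: GTG ATA TGC GAG ATA TTC CTC TAC CGC GCG TTT AGC ATG TCG GTG AGA TCA TGA GCA — ATG at 39, stop TGA at 54 → 18 nt.
Frame -1: TGC TCA TGA TCT CAC CGA CAT GCT AAA CGC GCG GTA GAG GAA TAT CTC GCA TAT CAC — no ATG→stop ORF.
Frame -2: GCT CAT GAT CTC ACC GAC ATG CTA AAC GCG CGG TAG AGG AAT ATC TCG CAT ATC ACA — ATG at 20, stop TAG at 35 → 18 nt.
Frame -3: CTC ATG ATC TCA CCG ACA TGC TAA ACG CGC GGT AGA GGA ATA TCT CGC ATA TCA CAT — ATG at 6, stop TAA at 24 → 21 nt.
Forward-strand max 30 nt; reverse-strand max 21 nt. The forward strand has the longer ORF.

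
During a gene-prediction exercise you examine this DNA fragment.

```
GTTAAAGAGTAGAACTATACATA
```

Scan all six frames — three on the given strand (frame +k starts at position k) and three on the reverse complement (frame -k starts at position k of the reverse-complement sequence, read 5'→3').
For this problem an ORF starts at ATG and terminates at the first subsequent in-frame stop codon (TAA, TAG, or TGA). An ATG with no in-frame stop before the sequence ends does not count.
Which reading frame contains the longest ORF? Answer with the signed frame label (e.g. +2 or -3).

-2

Reverse complement (5'→3'): TATGTATAGTTCTACTCTTTAAC
Frame +1: GTT AAA GAG TAG AAC TAT ACA — no ATG→stop ORF.
Frame +2: TTA AAG AGT AGA ACT ATA CAT — no ATG→stop ORF.
Frame +3: TAA AGA GTA GAA CTA TAC ATA — no ATG→stop ORF.
Frame -1: TAT GTA TAG TTC TAC TCT TTA — no ATG→stop ORF.
Frame -2: ATG TAT AGT TCT ACT CTT TAA — ATG at 2, stop TAA at 20 → 21 nt.
Frame -3: TGT ATA GTT CTA CTC TTT AAC — no ATG→stop ORF.
Longest ORF is 21 nt in frame -2 (positions 2–22).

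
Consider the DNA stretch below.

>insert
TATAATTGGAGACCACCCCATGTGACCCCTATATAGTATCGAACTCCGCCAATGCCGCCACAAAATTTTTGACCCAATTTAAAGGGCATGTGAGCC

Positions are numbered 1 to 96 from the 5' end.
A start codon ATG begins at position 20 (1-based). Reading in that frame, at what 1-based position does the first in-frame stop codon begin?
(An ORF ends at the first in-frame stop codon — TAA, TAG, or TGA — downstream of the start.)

Codons from position 20: ATG (20–22), TGA (23–25).
TGA is a stop codon; it begins at position 23.

23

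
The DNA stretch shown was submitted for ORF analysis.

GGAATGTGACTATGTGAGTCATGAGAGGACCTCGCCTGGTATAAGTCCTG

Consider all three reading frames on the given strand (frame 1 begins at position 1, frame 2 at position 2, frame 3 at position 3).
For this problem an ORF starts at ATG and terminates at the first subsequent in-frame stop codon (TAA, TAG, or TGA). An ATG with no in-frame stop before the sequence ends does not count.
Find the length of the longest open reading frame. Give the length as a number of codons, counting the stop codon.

Frame 1: GGA ATG TGA CTA TGT GAG TCA TGA GAG GAC CTC GCC TGG TAT AAG TCC — ATG at 4, stop TGA at 7 → 6 nt.
Frame 2: GAA TGT GAC TAT GTG AGT CAT GAG AGG ACC TCG CCT GGT ATA AGT CCT — no ATG→stop ORF.
Frame 3: AAT GTG ACT ATG TGA GTC ATG AGA GGA CCT CGC CTG GTA TAA GTC CTG — ATG at 12, stop TGA at 15 → 6 nt; ATG at 21, stop TAA at 42 → 24 nt.
Longest: frame 3, positions 21–44, 24 nt = 8 codons = 7 aa. → 8 codons.

8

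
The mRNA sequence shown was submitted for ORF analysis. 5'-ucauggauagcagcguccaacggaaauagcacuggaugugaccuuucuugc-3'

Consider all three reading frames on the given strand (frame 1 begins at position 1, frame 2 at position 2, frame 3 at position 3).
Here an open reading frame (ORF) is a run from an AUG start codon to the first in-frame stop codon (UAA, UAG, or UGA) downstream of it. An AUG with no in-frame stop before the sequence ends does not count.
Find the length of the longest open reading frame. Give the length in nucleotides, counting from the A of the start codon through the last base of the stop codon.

Frame 1: UCA UGG AUA GCA GCG UCC AAC GGA AAU AGC ACU GGA UGU GAC CUU UCU UGC — no AUG→stop ORF.
Frame 2: CAU GGA UAG CAG CGU CCA ACG GAA AUA GCA CUG GAU GUG ACC UUU CUU — no AUG→stop ORF.
Frame 3: AUG GAU AGC AGC GUC CAA CGG AAA UAG CAC UGG AUG UGA CCU UUC UUG — AUG at 3, stop UAG at 27 → 27 nt; AUG at 36, stop UGA at 39 → 6 nt.
Longest: frame 3, positions 3–29, 27 nt = 9 codons = 8 aa. → 27 nucleotides.

27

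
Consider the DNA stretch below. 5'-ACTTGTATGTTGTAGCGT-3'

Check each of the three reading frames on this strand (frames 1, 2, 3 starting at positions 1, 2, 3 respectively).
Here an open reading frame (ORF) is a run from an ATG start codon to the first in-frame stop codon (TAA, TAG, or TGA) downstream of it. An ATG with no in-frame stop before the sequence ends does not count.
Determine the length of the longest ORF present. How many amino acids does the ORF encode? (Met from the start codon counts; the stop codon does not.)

2

Frame 1: ACT TGT ATG TTG TAG CGT — ATG at 7, stop TAG at 13 → 9 nt.
Frame 2: CTT GTA TGT TGT AGC — no ATG→stop ORF.
Frame 3: TTG TAT GTT GTA GCG — no ATG→stop ORF.
Longest: frame 1, positions 7–15, 9 nt = 3 codons = 2 aa. → 2 amino acids.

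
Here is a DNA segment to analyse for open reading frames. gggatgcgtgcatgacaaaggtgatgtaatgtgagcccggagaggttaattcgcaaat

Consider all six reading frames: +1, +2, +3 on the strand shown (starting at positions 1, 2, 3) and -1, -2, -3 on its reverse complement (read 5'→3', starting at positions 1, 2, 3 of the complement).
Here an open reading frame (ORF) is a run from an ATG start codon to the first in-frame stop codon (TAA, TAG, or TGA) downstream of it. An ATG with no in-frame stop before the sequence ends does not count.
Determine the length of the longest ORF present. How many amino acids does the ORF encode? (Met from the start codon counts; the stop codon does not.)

Reverse complement (5'→3'): ATTTGCGAATTAACCTCTCCGGGCTCACATTACATCACCTTTGTCATGCACGCATCCC
Frame +1: GGG ATG CGT GCA TGA CAA AGG TGA TGT AAT GTG AGC CCG GAG AGG TTA ATT CGC AAA — ATG at 4, stop TGA at 13 → 12 nt.
Frame +2: GGA TGC GTG CAT GAC AAA GGT GAT GTA ATG TGA GCC CGG AGA GGT TAA TTC GCA AAT — ATG at 29, stop TGA at 32 → 6 nt.
Frame +3: GAT GCG TGC ATG ACA AAG GTG ATG TAA TGT GAG CCC GGA GAG GTT AAT TCG CAA — ATG at 12, stop TAA at 27 → 18 nt; ATG at 24, stop TAA at 27 → 6 nt.
Frame -1: ATT TGC GAA TTA ACC TCT CCG GGC TCA CAT TAC ATC ACC TTT GTC ATG CAC GCA TCC — no ATG→stop ORF.
Frame -2: TTT GCG AAT TAA CCT CTC CGG GCT CAC ATT ACA TCA CCT TTG TCA TGC ACG CAT CCC — no ATG→stop ORF.
Frame -3: TTG CGA ATT AAC CTC TCC GGG CTC ACA TTA CAT CAC CTT TGT CAT GCA CGC ATC — no ATG→stop ORF.
Longest: frame +3, positions 12–29, 18 nt = 6 codons = 5 aa. → 5 amino acids.

5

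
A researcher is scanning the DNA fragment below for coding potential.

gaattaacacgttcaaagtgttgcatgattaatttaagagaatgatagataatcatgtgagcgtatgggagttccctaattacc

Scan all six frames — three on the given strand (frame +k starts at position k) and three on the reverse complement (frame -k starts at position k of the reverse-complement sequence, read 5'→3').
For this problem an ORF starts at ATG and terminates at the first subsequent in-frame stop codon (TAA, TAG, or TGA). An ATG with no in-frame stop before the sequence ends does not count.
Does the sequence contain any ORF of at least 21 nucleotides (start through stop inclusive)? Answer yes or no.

Reverse complement (5'→3'): GGTAATTAGGGAACTCCCATACGCTCACATGATTATCTATCATTCTCTTAAATTAATCATGCAACACTTTGAACGTGTTAATTC
Frame +1: GAA TTA ACA CGT TCA AAG TGT TGC ATG ATT AAT TTA AGA GAA TGA TAG ATA ATC ATG TGA GCG TAT GGG AGT TCC CTA ATT ACC — ATG at 25, stop TGA at 43 → 21 nt; ATG at 55, stop TGA at 58 → 6 nt.
Frame +2: AAT TAA CAC GTT CAA AGT GTT GCA TGA TTA ATT TAA GAG AAT GAT AGA TAA TCA TGT GAG CGT ATG GGA GTT CCC TAA TTA — ATG at 65, stop TAA at 77 → 15 nt.
Frame +3: ATT AAC ACG TTC AAA GTG TTG CAT GAT TAA TTT AAG AGA ATG ATA GAT AAT CAT GTG AGC GTA TGG GAG TTC CCT AAT TAC — no ATG→stop ORF.
Frame -1: GGT AAT TAG GGA ACT CCC ATA CGC TCA CAT GAT TAT CTA TCA TTC TCT TAA ATT AAT CAT GCA ACA CTT TGA ACG TGT TAA TTC — no ATG→stop ORF.
Frame -2: GTA ATT AGG GAA CTC CCA TAC GCT CAC ATG ATT ATC TAT CAT TCT CTT AAA TTA ATC ATG CAA CAC TTT GAA CGT GTT AAT — no ATG→stop ORF.
Frame -3: TAA TTA GGG AAC TCC CAT ACG CTC ACA TGA TTA TCT ATC ATT CTC TTA AAT TAA TCA TGC AAC ACT TTG AAC GTG TTA ATT — no ATG→stop ORF.
Frame +1 has an ORF of 21 nucleotides (positions 25–45) ≥ 21, so yes.

yes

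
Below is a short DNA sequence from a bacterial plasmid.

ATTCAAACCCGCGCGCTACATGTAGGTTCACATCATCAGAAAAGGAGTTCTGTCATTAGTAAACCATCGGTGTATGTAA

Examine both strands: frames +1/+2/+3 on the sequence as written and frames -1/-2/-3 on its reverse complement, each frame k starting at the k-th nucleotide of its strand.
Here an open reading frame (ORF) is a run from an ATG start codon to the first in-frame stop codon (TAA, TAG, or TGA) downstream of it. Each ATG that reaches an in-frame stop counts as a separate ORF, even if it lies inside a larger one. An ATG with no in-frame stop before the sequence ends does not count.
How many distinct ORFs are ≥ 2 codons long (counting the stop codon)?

Reverse complement (5'→3'): TTACATACACCGATGGTTTACTAATGACAGAACTCCTTTTCTGATGATGTGAACCTACATGTAGCGCGCGGGTTTGAAT
Frame +1: ATT CAA ACC CGC GCG CTA CAT GTA GGT TCA CAT CAT CAG AAA AGG AGT TCT GTC ATT AGT AAA CCA TCG GTG TAT GTA — no ATG→stop ORF.
Frame +2: TTC AAA CCC GCG CGC TAC ATG TAG GTT CAC ATC ATC AGA AAA GGA GTT CTG TCA TTA GTA AAC CAT CGG TGT ATG TAA — ATG at 20, stop TAG at 23 → 6 nt; ATG at 74, stop TAA at 77 → 6 nt.
Frame +3: TCA AAC CCG CGC GCT ACA TGT AGG TTC ACA TCA TCA GAA AAG GAG TTC TGT CAT TAG TAA ACC ATC GGT GTA TGT — no ATG→stop ORF.
Frame -1: TTA CAT ACA CCG ATG GTT TAC TAA TGA CAG AAC TCC TTT TCT GAT GAT GTG AAC CTA CAT GTA GCG CGC GGG TTT GAA — ATG at 13, stop TAA at 22 → 12 nt.
Frame -2: TAC ATA CAC CGA TGG TTT ACT AAT GAC AGA ACT CCT TTT CTG ATG ATG TGA ACC TAC ATG TAG CGC GCG GGT TTG AAT — ATG at 44, stop TGA at 50 → 9 nt; ATG at 47, stop TGA at 50 → 6 nt; ATG at 59, stop TAG at 62 → 6 nt.
Frame -3: ACA TAC ACC GAT GGT TTA CTA ATG ACA GAA CTC CTT TTC TGA TGA TGT GAA CCT ACA TGT AGC GCG CGG GTT TGA — ATG at 24, stop TGA at 42 → 21 nt.
ORFs ≥ 2 codons: frame +2 20–25 (2 codons), frame +2 74–79 (2 codons), frame -1 13–24 (4 codons), frame -2 44–52 (3 codons), frame -2 47–52 (2 codons), frame -2 59–64 (2 codons), frame -3 24–44 (7 codons). Count = 7.

7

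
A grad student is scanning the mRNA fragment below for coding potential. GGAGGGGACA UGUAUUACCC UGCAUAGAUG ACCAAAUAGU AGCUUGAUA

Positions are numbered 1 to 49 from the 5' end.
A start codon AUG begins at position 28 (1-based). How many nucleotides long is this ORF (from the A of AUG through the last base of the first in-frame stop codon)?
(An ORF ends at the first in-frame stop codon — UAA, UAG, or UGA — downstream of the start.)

Codons from position 28: AUG (28–30), ACC (31–33), AAA (34–36), UAG (37–39).
UAG is the first in-frame stop; ORF spans 28–39, 12 nucleotides.

12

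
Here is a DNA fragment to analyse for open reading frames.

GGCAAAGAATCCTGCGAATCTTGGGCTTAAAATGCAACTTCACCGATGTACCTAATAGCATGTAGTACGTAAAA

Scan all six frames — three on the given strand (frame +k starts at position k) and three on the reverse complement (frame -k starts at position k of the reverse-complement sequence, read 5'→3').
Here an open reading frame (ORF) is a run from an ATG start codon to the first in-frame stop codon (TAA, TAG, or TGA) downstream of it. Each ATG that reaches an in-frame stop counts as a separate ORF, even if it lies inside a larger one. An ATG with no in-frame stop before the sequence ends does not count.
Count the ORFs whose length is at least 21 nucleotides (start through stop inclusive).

Reverse complement (5'→3'): TTTTACGTACTACATGCTATTAGGTACATCGGTGAAGTTGCATTTTAAGCCCAAGATTCGCAGGATTCTTTGCC
Frame +1: GGC AAA GAA TCC TGC GAA TCT TGG GCT TAA AAT GCA ACT TCA CCG ATG TAC CTA ATA GCA TGT AGT ACG TAA — ATG at 46, stop TAA at 70 → 27 nt.
Frame +2: GCA AAG AAT CCT GCG AAT CTT GGG CTT AAA ATG CAA CTT CAC CGA TGT ACC TAA TAG CAT GTA GTA CGT AAA — ATG at 32, stop TAA at 53 → 24 nt.
Frame +3: CAA AGA ATC CTG CGA ATC TTG GGC TTA AAA TGC AAC TTC ACC GAT GTA CCT AAT AGC ATG TAG TAC GTA AAA — ATG at 60, stop TAG at 63 → 6 nt.
Frame -1: TTT TAC GTA CTA CAT GCT ATT AGG TAC ATC GGT GAA GTT GCA TTT TAA GCC CAA GAT TCG CAG GAT TCT TTG — no ATG→stop ORF.
Frame -2: TTT ACG TAC TAC ATG CTA TTA GGT ACA TCG GTG AAG TTG CAT TTT AAG CCC AAG ATT CGC AGG ATT CTT TGC — no ATG→stop ORF.
Frame -3: TTA CGT ACT ACA TGC TAT TAG GTA CAT CGG TGA AGT TGC ATT TTA AGC CCA AGA TTC GCA GGA TTC TTT GCC — no ATG→stop ORF.
ORFs ≥ 21 nucleotides: frame +1 46–72 (27 nucleotides), frame +2 32–55 (24 nucleotides). Count = 2.

2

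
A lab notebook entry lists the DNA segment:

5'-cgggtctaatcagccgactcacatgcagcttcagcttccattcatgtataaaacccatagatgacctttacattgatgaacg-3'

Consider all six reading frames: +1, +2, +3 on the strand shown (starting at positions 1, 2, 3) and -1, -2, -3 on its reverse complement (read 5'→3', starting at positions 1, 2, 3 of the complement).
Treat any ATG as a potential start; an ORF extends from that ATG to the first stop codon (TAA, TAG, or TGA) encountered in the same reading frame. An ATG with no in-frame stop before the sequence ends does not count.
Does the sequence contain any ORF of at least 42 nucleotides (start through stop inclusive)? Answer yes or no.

yes

Reverse complement (5'→3'): CGTTCATCAATGTAAAGGTCATCTATGGGTTTTATACATGAATGGAAGCTGAAGCTGCATGTGAGTCGGCTGATTAGACCCG
Frame +1: CGG GTC TAA TCA GCC GAC TCA CAT GCA GCT TCA GCT TCC ATT CAT GTA TAA AAC CCA TAG ATG ACC TTT ACA TTG ATG AAC — no ATG→stop ORF.
Frame +2: GGG TCT AAT CAG CCG ACT CAC ATG CAG CTT CAG CTT CCA TTC ATG TAT AAA ACC CAT AGA TGA CCT TTA CAT TGA TGA ACG — ATG at 23, stop TGA at 62 → 42 nt; ATG at 44, stop TGA at 62 → 21 nt.
Frame +3: GGT CTA ATC AGC CGA CTC ACA TGC AGC TTC AGC TTC CAT TCA TGT ATA AAA CCC ATA GAT GAC CTT TAC ATT GAT GAA — no ATG→stop ORF.
Frame -1: CGT TCA TCA ATG TAA AGG TCA TCT ATG GGT TTT ATA CAT GAA TGG AAG CTG AAG CTG CAT GTG AGT CGG CTG ATT AGA CCC — ATG at 10, stop TAA at 13 → 6 nt.
Frame -2: GTT CAT CAA TGT AAA GGT CAT CTA TGG GTT TTA TAC ATG AAT GGA AGC TGA AGC TGC ATG TGA GTC GGC TGA TTA GAC CCG — ATG at 38, stop TGA at 50 → 15 nt; ATG at 59, stop TGA at 62 → 6 nt.
Frame -3: TTC ATC AAT GTA AAG GTC ATC TAT GGG TTT TAT ACA TGA ATG GAA GCT GAA GCT GCA TGT GAG TCG GCT GAT TAG ACC — ATG at 42, stop TAG at 75 → 36 nt.
Frame +2 has an ORF of 42 nucleotides (positions 23–64) ≥ 42, so yes.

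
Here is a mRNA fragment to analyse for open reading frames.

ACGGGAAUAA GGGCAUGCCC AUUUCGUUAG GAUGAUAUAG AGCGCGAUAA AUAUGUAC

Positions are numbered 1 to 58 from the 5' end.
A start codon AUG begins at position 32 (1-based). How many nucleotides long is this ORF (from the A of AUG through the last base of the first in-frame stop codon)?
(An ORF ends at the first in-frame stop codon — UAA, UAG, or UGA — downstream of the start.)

9

Codons from position 32: AUG (32–34), AUA (35–37), UAG (38–40).
UAG is the first in-frame stop; ORF spans 32–40, 9 nucleotides.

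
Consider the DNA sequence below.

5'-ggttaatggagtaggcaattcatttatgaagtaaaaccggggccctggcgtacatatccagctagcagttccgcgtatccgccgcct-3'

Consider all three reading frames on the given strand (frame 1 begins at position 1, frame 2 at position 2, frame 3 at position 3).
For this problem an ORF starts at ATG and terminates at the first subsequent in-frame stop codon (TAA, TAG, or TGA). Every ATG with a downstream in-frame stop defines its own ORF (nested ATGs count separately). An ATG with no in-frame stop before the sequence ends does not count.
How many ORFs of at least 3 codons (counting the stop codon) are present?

2

Frame 1: GGT TAA TGG AGT AGG CAA TTC ATT TAT GAA GTA AAA CCG GGG CCC TGG CGT ACA TAT CCA GCT AGC AGT TCC GCG TAT CCG CCG CCT — no ATG→stop ORF.
Frame 2: GTT AAT GGA GTA GGC AAT TCA TTT ATG AAG TAA AAC CGG GGC CCT GGC GTA CAT ATC CAG CTA GCA GTT CCG CGT ATC CGC CGC — ATG at 26, stop TAA at 32 → 9 nt.
Frame 3: TTA ATG GAG TAG GCA ATT CAT TTA TGA AGT AAA ACC GGG GCC CTG GCG TAC ATA TCC AGC TAG CAG TTC CGC GTA TCC GCC GCC — ATG at 6, stop TAG at 12 → 9 nt.
ORFs ≥ 3 codons: frame 2 26–34 (3 codons), frame 3 6–14 (3 codons). Count = 2.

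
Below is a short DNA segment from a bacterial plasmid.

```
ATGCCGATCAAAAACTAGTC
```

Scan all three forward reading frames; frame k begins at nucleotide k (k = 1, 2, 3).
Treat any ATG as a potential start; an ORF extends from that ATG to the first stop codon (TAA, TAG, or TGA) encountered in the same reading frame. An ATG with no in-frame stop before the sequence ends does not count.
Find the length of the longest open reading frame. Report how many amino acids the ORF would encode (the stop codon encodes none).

5

Frame 1: ATG CCG ATC AAA AAC TAG — ATG at 1, stop TAG at 16 → 18 nt.
Frame 2: TGC CGA TCA AAA ACT AGT — no ATG→stop ORF.
Frame 3: GCC GAT CAA AAA CTA GTC — no ATG→stop ORF.
Longest: frame 1, positions 1–18, 18 nt = 6 codons = 5 aa. → 5 amino acids.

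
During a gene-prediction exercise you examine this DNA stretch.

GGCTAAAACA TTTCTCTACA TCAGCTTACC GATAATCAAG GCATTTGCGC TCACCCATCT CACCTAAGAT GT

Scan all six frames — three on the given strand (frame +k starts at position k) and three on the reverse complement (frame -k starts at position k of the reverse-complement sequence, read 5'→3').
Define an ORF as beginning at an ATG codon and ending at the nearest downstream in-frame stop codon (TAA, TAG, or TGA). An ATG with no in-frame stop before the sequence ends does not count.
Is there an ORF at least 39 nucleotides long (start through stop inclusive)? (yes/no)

Reverse complement (5'→3'): ACATCTTAGGTGAGATGGGTGAGCGCAAATGCCTTGATTATCGGTAAGCTGATGTAGAGAAATGTTTTAGCC
Frame +1: GGC TAA AAC ATT TCT CTA CAT CAG CTT ACC GAT AAT CAA GGC ATT TGC GCT CAC CCA TCT CAC CTA AGA TGT — no ATG→stop ORF.
Frame +2: GCT AAA ACA TTT CTC TAC ATC AGC TTA CCG ATA ATC AAG GCA TTT GCG CTC ACC CAT CTC ACC TAA GAT — no ATG→stop ORF.
Frame +3: CTA AAA CAT TTC TCT ACA TCA GCT TAC CGA TAA TCA AGG CAT TTG CGC TCA CCC ATC TCA CCT AAG ATG — no ATG→stop ORF.
Frame -1: ACA TCT TAG GTG AGA TGG GTG AGC GCA AAT GCC TTG ATT ATC GGT AAG CTG ATG TAG AGA AAT GTT TTA GCC — ATG at 52, stop TAG at 55 → 6 nt.
Frame -2: CAT CTT AGG TGA GAT GGG TGA GCG CAA ATG CCT TGA TTA TCG GTA AGC TGA TGT AGA GAA ATG TTT TAG — ATG at 29, stop TGA at 35 → 9 nt; ATG at 62, stop TAG at 68 → 9 nt.
Frame -3: ATC TTA GGT GAG ATG GGT GAG CGC AAA TGC CTT GAT TAT CGG TAA GCT GAT GTA GAG AAA TGT TTT AGC — ATG at 15, stop TAA at 45 → 33 nt.
Largest ORF found is 33 nucleotides < 39, so no.

no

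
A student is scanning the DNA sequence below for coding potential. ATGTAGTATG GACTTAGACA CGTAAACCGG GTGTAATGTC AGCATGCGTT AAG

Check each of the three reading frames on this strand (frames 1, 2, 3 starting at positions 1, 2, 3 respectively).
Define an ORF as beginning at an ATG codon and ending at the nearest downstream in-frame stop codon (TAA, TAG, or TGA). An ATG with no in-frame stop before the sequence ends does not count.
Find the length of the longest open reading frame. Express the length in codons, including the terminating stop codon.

6

Frame 1: ATG TAG TAT GGA CTT AGA CAC GTA AAC CGG GTG TAA TGT CAG CAT GCG TTA — ATG at 1, stop TAG at 4 → 6 nt.
Frame 2: TGT AGT ATG GAC TTA GAC ACG TAA ACC GGG TGT AAT GTC AGC ATG CGT TAA — ATG at 8, stop TAA at 23 → 18 nt; ATG at 44, stop TAA at 50 → 9 nt.
Frame 3: GTA GTA TGG ACT TAG ACA CGT AAA CCG GGT GTA ATG TCA GCA TGC GTT AAG — no ATG→stop ORF.
Longest: frame 2, positions 8–25, 18 nt = 6 codons = 5 aa. → 6 codons.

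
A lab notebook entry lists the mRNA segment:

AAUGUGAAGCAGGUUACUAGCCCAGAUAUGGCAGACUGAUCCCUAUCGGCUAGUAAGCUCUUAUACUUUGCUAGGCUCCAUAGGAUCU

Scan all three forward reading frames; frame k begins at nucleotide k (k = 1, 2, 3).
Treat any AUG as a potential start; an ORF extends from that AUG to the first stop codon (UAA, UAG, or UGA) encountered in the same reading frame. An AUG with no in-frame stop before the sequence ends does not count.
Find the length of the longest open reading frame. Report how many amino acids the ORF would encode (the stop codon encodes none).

Frame 1: AAU GUG AAG CAG GUU ACU AGC CCA GAU AUG GCA GAC UGA UCC CUA UCG GCU AGU AAG CUC UUA UAC UUU GCU AGG CUC CAU AGG AUC — AUG at 28, stop UGA at 37 → 12 nt.
Frame 2: AUG UGA AGC AGG UUA CUA GCC CAG AUA UGG CAG ACU GAU CCC UAU CGG CUA GUA AGC UCU UAU ACU UUG CUA GGC UCC AUA GGA UCU — AUG at 2, stop UGA at 5 → 6 nt.
Frame 3: UGU GAA GCA GGU UAC UAG CCC AGA UAU GGC AGA CUG AUC CCU AUC GGC UAG UAA GCU CUU AUA CUU UGC UAG GCU CCA UAG GAU — no AUG→stop ORF.
Longest: frame 1, positions 28–39, 12 nt = 4 codons = 3 aa. → 3 amino acids.

3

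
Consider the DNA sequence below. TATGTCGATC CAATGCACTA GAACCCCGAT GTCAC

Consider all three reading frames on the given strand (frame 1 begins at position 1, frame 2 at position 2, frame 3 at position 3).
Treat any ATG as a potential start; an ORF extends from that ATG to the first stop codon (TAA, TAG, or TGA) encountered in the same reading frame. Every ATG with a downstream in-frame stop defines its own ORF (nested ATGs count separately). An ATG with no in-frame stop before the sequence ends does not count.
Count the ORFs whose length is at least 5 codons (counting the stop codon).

Frame 1: TAT GTC GAT CCA ATG CAC TAG AAC CCC GAT GTC — ATG at 13, stop TAG at 19 → 9 nt.
Frame 2: ATG TCG ATC CAA TGC ACT AGA ACC CCG ATG TCA — no ATG→stop ORF.
Frame 3: TGT CGA TCC AAT GCA CTA GAA CCC CGA TGT CAC — no ATG→stop ORF.
No ORF reaches 5 codons. Count = 0.

0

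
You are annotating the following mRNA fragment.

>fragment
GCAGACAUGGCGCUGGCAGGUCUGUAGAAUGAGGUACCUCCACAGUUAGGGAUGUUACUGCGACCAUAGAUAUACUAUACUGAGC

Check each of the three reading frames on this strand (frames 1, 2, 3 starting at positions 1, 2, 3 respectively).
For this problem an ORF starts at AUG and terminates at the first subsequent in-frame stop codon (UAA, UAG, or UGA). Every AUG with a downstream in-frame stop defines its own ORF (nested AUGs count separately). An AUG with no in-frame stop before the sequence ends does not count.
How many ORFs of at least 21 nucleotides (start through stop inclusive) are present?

Frame 1: GCA GAC AUG GCG CUG GCA GGU CUG UAG AAU GAG GUA CCU CCA CAG UUA GGG AUG UUA CUG CGA CCA UAG AUA UAC UAU ACU GAG — AUG at 7, stop UAG at 25 → 21 nt; AUG at 52, stop UAG at 67 → 18 nt.
Frame 2: CAG ACA UGG CGC UGG CAG GUC UGU AGA AUG AGG UAC CUC CAC AGU UAG GGA UGU UAC UGC GAC CAU AGA UAU ACU AUA CUG AGC — AUG at 29, stop UAG at 47 → 21 nt.
Frame 3: AGA CAU GGC GCU GGC AGG UCU GUA GAA UGA GGU ACC UCC ACA GUU AGG GAU GUU ACU GCG ACC AUA GAU AUA CUA UAC UGA — no AUG→stop ORF.
ORFs ≥ 21 nucleotides: frame 1 7–27 (21 nucleotides), frame 2 29–49 (21 nucleotides). Count = 2.

2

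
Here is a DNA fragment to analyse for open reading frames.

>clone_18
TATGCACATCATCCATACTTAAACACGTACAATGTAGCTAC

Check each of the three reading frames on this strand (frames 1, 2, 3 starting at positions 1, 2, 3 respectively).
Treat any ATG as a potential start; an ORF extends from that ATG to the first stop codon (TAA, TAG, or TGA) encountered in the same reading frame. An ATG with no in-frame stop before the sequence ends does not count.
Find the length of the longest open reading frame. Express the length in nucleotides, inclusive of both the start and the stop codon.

Frame 1: TAT GCA CAT CAT CCA TAC TTA AAC ACG TAC AAT GTA GCT — no ATG→stop ORF.
Frame 2: ATG CAC ATC ATC CAT ACT TAA ACA CGT ACA ATG TAG CTA — ATG at 2, stop TAA at 20 → 21 nt; ATG at 32, stop TAG at 35 → 6 nt.
Frame 3: TGC ACA TCA TCC ATA CTT AAA CAC GTA CAA TGT AGC TAC — no ATG→stop ORF.
Longest: frame 2, positions 2–22, 21 nt = 7 codons = 6 aa. → 21 nucleotides.

21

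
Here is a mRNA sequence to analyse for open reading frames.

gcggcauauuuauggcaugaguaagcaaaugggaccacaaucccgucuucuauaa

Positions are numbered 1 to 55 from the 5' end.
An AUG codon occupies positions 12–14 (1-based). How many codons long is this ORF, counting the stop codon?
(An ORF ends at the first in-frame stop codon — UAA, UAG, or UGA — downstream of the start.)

Codons from position 12: AUG (12–14), GCA (15–17), UGA (18–20).
UGA is the first in-frame stop; that's 3 codons including the stop.

3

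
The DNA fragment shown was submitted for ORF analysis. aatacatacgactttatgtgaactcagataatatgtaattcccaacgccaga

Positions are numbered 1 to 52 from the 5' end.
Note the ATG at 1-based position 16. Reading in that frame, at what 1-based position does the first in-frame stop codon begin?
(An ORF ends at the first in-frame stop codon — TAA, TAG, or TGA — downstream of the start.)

19

Codons from position 16: ATG (16–18), TGA (19–21).
TGA is a stop codon; it begins at position 19.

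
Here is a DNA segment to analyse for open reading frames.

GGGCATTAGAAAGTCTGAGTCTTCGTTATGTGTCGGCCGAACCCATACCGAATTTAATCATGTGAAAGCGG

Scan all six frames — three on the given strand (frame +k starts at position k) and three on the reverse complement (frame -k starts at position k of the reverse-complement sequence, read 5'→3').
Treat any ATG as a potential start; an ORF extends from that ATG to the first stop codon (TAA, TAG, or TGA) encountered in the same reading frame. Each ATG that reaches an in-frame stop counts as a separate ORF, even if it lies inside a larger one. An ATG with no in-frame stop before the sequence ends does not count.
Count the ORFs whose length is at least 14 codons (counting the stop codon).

0

Reverse complement (5'→3'): CCGCTTTCACATGATTAAATTCGGTATGGGTTCGGCCGACACATAACGAAGACTCAGACTTTCTAATGCCC
Frame +1: GGG CAT TAG AAA GTC TGA GTC TTC GTT ATG TGT CGG CCG AAC CCA TAC CGA ATT TAA TCA TGT GAA AGC — ATG at 28, stop TAA at 55 → 30 nt.
Frame +2: GGC ATT AGA AAG TCT GAG TCT TCG TTA TGT GTC GGC CGA ACC CAT ACC GAA TTT AAT CAT GTG AAA GCG — no ATG→stop ORF.
Frame +3: GCA TTA GAA AGT CTG AGT CTT CGT TAT GTG TCG GCC GAA CCC ATA CCG AAT TTA ATC ATG TGA AAG CGG — ATG at 60, stop TGA at 63 → 6 nt.
Frame -1: CCG CTT TCA CAT GAT TAA ATT CGG TAT GGG TTC GGC CGA CAC ATA ACG AAG ACT CAG ACT TTC TAA TGC — no ATG→stop ORF.
Frame -2: CGC TTT CAC ATG ATT AAA TTC GGT ATG GGT TCG GCC GAC ACA TAA CGA AGA CTC AGA CTT TCT AAT GCC — ATG at 11, stop TAA at 44 → 36 nt; ATG at 26, stop TAA at 44 → 21 nt.
Frame -3: GCT TTC ACA TGA TTA AAT TCG GTA TGG GTT CGG CCG ACA CAT AAC GAA GAC TCA GAC TTT CTA ATG CCC — no ATG→stop ORF.
No ORF reaches 14 codons. Count = 0.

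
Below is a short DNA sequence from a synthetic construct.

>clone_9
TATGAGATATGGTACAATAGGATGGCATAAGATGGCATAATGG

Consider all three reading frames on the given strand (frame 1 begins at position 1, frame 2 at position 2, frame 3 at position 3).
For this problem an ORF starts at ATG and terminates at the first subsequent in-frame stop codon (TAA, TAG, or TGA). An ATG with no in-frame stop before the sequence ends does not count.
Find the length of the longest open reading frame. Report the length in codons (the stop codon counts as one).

Frame 1: TAT GAG ATA TGG TAC AAT AGG ATG GCA TAA GAT GGC ATA ATG — ATG at 22, stop TAA at 28 → 9 nt.
Frame 2: ATG AGA TAT GGT ACA ATA GGA TGG CAT AAG ATG GCA TAA TGG — ATG at 2, stop TAA at 38 → 39 nt; ATG at 32, stop TAA at 38 → 9 nt.
Frame 3: TGA GAT ATG GTA CAA TAG GAT GGC ATA AGA TGG CAT AAT — ATG at 9, stop TAG at 18 → 12 nt.
Longest: frame 2, positions 2–40, 39 nt = 13 codons = 12 aa. → 13 codons.

13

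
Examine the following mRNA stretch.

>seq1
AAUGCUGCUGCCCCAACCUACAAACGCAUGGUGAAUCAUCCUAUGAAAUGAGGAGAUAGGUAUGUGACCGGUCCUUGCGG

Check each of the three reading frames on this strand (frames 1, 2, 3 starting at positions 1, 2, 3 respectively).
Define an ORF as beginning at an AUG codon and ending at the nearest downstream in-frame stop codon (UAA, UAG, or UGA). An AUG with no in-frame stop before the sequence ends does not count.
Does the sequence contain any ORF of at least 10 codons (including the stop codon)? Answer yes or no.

yes

Frame 1: AAU GCU GCU GCC CCA ACC UAC AAA CGC AUG GUG AAU CAU CCU AUG AAA UGA GGA GAU AGG UAU GUG ACC GGU CCU UGC — AUG at 28, stop UGA at 49 → 24 nt; AUG at 43, stop UGA at 49 → 9 nt.
Frame 2: AUG CUG CUG CCC CAA CCU ACA AAC GCA UGG UGA AUC AUC CUA UGA AAU GAG GAG AUA GGU AUG UGA CCG GUC CUU GCG — AUG at 2, stop UGA at 32 → 33 nt; AUG at 62, stop UGA at 65 → 6 nt.
Frame 3: UGC UGC UGC CCC AAC CUA CAA ACG CAU GGU GAA UCA UCC UAU GAA AUG AGG AGA UAG GUA UGU GAC CGG UCC UUG CGG — AUG at 48, stop UAG at 57 → 12 nt.
Frame 2 has an ORF of 11 codons (positions 2–34) ≥ 10, so yes.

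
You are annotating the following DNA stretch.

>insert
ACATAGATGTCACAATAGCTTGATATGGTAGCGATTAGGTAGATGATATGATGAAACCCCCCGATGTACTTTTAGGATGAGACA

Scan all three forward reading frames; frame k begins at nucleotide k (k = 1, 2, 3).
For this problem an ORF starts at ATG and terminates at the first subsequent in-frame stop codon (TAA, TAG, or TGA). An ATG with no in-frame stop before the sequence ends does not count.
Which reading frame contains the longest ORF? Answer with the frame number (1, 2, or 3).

Frame 1: ACA TAG ATG TCA CAA TAG CTT GAT ATG GTA GCG ATT AGG TAG ATG ATA TGA TGA AAC CCC CCG ATG TAC TTT TAG GAT GAG ACA — ATG at 7, stop TAG at 16 → 12 nt; ATG at 25, stop TAG at 40 → 18 nt; ATG at 43, stop TGA at 49 → 9 nt; ATG at 64, stop TAG at 73 → 12 nt.
Frame 2: CAT AGA TGT CAC AAT AGC TTG ATA TGG TAG CGA TTA GGT AGA TGA TAT GAT GAA ACC CCC CGA TGT ACT TTT AGG ATG AGA — no ATG→stop ORF.
Frame 3: ATA GAT GTC ACA ATA GCT TGA TAT GGT AGC GAT TAG GTA GAT GAT ATG ATG AAA CCC CCC GAT GTA CTT TTA GGA TGA GAC — ATG at 48, stop TGA at 78 → 33 nt; ATG at 51, stop TGA at 78 → 30 nt.
Longest ORF is 33 nt in frame 3 (positions 48–80).

3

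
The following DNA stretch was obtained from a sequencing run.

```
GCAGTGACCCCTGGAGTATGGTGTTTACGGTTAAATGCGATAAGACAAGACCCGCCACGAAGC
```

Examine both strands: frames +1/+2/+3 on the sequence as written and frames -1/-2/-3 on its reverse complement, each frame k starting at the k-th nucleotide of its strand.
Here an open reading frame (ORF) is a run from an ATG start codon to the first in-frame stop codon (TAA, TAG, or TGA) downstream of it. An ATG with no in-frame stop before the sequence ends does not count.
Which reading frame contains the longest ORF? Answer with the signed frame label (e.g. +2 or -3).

Reverse complement (5'→3'): GCTTCGTGGCGGGTCTTGTCTTATCGCATTTAACCGTAAACACCATACTCCAGGGGTCACTGC
Frame +1: GCA GTG ACC CCT GGA GTA TGG TGT TTA CGG TTA AAT GCG ATA AGA CAA GAC CCG CCA CGA AGC — no ATG→stop ORF.
Frame +2: CAG TGA CCC CTG GAG TAT GGT GTT TAC GGT TAA ATG CGA TAA GAC AAG ACC CGC CAC GAA — ATG at 35, stop TAA at 41 → 9 nt.
Frame +3: AGT GAC CCC TGG AGT ATG GTG TTT ACG GTT AAA TGC GAT AAG ACA AGA CCC GCC ACG AAG — no ATG→stop ORF.
Frame -1: GCT TCG TGG CGG GTC TTG TCT TAT CGC ATT TAA CCG TAA ACA CCA TAC TCC AGG GGT CAC TGC — no ATG→stop ORF.
Frame -2: CTT CGT GGC GGG TCT TGT CTT ATC GCA TTT AAC CGT AAA CAC CAT ACT CCA GGG GTC ACT — no ATG→stop ORF.
Frame -3: TTC GTG GCG GGT CTT GTC TTA TCG CAT TTA ACC GTA AAC ACC ATA CTC CAG GGG TCA CTG — no ATG→stop ORF.
Longest ORF is 9 nt in frame +2 (positions 35–43).

+2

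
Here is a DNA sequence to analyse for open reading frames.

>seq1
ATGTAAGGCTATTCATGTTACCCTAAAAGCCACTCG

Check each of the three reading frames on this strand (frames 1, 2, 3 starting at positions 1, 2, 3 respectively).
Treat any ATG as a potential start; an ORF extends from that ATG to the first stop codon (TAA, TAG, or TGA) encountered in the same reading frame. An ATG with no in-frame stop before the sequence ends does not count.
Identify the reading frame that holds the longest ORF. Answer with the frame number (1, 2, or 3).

3

Frame 1: ATG TAA GGC TAT TCA TGT TAC CCT AAA AGC CAC TCG — ATG at 1, stop TAA at 4 → 6 nt.
Frame 2: TGT AAG GCT ATT CAT GTT ACC CTA AAA GCC ACT — no ATG→stop ORF.
Frame 3: GTA AGG CTA TTC ATG TTA CCC TAA AAG CCA CTC — ATG at 15, stop TAA at 24 → 12 nt.
Longest ORF is 12 nt in frame 3 (positions 15–26).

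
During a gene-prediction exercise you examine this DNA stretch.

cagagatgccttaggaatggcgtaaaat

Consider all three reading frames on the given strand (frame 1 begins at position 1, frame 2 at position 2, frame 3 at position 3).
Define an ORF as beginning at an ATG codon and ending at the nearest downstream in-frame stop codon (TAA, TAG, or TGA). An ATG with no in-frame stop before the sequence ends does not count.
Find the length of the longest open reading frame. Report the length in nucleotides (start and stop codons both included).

Frame 1: CAG AGA TGC CTT AGG AAT GGC GTA AAA — no ATG→stop ORF.
Frame 2: AGA GAT GCC TTA GGA ATG GCG TAA AAT — ATG at 17, stop TAA at 23 → 9 nt.
Frame 3: GAG ATG CCT TAG GAA TGG CGT AAA — ATG at 6, stop TAG at 12 → 9 nt.
Longest: frame 2, positions 17–25, 9 nt = 3 codons = 2 aa. → 9 nucleotides.

9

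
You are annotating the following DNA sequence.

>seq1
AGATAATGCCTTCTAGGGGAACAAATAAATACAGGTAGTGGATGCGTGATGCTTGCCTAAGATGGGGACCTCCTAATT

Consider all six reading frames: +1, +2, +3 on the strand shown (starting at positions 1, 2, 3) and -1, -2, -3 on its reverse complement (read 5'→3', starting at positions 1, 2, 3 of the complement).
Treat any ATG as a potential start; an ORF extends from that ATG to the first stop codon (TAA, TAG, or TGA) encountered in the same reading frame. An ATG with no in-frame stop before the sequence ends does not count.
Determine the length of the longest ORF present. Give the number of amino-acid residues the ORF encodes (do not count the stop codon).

Reverse complement (5'→3'): AATTAGGAGGTCCCCATCTTAGGCAAGCATCACGCATCCACTACCTGTATTTATTTGTTCCCCTAGAAGGCATTATCT
Frame +1: AGA TAA TGC CTT CTA GGG GAA CAA ATA AAT ACA GGT AGT GGA TGC GTG ATG CTT GCC TAA GAT GGG GAC CTC CTA ATT — ATG at 49, stop TAA at 58 → 12 nt.
Frame +2: GAT AAT GCC TTC TAG GGG AAC AAA TAA ATA CAG GTA GTG GAT GCG TGA TGC TTG CCT AAG ATG GGG ACC TCC TAA — ATG at 62, stop TAA at 74 → 15 nt.
Frame +3: ATA ATG CCT TCT AGG GGA ACA AAT AAA TAC AGG TAG TGG ATG CGT GAT GCT TGC CTA AGA TGG GGA CCT CCT AAT — ATG at 6, stop TAG at 36 → 33 nt.
Frame -1: AAT TAG GAG GTC CCC ATC TTA GGC AAG CAT CAC GCA TCC ACT ACC TGT ATT TAT TTG TTC CCC TAG AAG GCA TTA TCT — no ATG→stop ORF.
Frame -2: ATT AGG AGG TCC CCA TCT TAG GCA AGC ATC ACG CAT CCA CTA CCT GTA TTT ATT TGT TCC CCT AGA AGG CAT TAT — no ATG→stop ORF.
Frame -3: TTA GGA GGT CCC CAT CTT AGG CAA GCA TCA CGC ATC CAC TAC CTG TAT TTA TTT GTT CCC CTA GAA GGC ATT ATC — no ATG→stop ORF.
Longest: frame +3, positions 6–38, 33 nt = 11 codons = 10 aa. → 10 amino acids.

10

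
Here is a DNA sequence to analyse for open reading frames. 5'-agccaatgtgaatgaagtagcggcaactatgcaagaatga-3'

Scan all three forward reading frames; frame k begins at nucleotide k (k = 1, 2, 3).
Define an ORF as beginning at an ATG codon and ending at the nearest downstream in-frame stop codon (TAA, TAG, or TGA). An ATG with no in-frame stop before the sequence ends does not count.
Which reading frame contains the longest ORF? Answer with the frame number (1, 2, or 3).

Frame 1: AGC CAA TGT GAA TGA AGT AGC GGC AAC TAT GCA AGA ATG — no ATG→stop ORF.
Frame 2: GCC AAT GTG AAT GAA GTA GCG GCA ACT ATG CAA GAA TGA — ATG at 29, stop TGA at 38 → 12 nt.
Frame 3: CCA ATG TGA ATG AAG TAG CGG CAA CTA TGC AAG AAT — ATG at 6, stop TGA at 9 → 6 nt; ATG at 12, stop TAG at 18 → 9 nt.
Longest ORF is 12 nt in frame 2 (positions 29–40).

2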